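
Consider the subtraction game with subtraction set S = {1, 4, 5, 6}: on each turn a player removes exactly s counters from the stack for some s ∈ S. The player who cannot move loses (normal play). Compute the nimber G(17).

4

n :  0  1  2  3  4  5  6  7  8  9 10 11 12 13 14 15 16 17
G :  0  1  0  1  2  3  2  3  4  0  1  0  1  2  3  2  3  4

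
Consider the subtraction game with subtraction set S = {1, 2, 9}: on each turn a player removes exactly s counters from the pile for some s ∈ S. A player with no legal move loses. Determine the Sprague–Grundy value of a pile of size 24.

1

G(0) = 0
G(1) = mex{0} = 1
G(2) = mex{1,0} = 2
G(3) = mex{2,1} = 0
G(4) = mex{0,2} = 1
G(5) = mex{1,0} = 2
G(6) = mex{2,1} = 0
G(7) = mex{0,2} = 1
G(8) = mex{1,0} = 2
G(9) = mex{2,1,0} = 3
G(10) = mex{3,2,1} = 0
G(11) = mex{0,3,2} = 1
G(12) = mex{1,0,0} = 2
G(13) = mex{2,1,1} = 0
G(14) = mex{0,2,2} = 1
G(15) = mex{1,0,0} = 2
G(16) = mex{2,1,1} = 0
G(17) = mex{0,2,2} = 1
G(18) = mex{1,0,3} = 2
G(19) = mex{2,1,0} = 3
G(20) = mex{3,2,1} = 0
G(21) = mex{0,3,2} = 1
G(22) = mex{1,0,0} = 2
G(23) = mex{2,1,1} = 0
G(24) = mex{0,2,2} = 1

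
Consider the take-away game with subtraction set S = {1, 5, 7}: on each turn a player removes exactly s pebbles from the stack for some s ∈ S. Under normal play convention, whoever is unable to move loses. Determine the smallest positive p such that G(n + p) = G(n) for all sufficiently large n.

2

G(0) = 0
G(1) = mex{0} = 1
G(2) = mex{1} = 0
G(3) = mex{0} = 1
G(4) = mex{1} = 0
G(5) = mex{0,0} = 1
G(6) = mex{1,1} = 0
G(7) = mex{0,0,0} = 1
G(8) = mex{1,1,1} = 0
G(9) = mex{0,0,0} = 1
G(10) = mex{1,1,1} = 0
G(11) = mex{0,0,0} = 1
G(12) = mex{1,1,1} = 0
G(13) = mex{0,0,0} = 1
G(14) = mex{1,1,1} = 0
G(n+2) = G(n) holds for n = 0,…,6 (a full window of length max(S) = 7), so the sequence is purely periodic with period 2.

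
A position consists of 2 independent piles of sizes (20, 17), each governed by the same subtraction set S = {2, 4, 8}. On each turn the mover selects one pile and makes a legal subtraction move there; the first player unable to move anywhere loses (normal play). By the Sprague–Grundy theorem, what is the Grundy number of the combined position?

All piles use S = {2, 4, 8}:
G(0) = 0
G(1) = mex{} = 0
G(2) = mex{0} = 1
G(3) = mex{0} = 1
G(4) = mex{1,0} = 2
G(5) = mex{1,0} = 2
G(6) = mex{2,1} = 0
G(7) = mex{2,1} = 0
G(8) = mex{0,2,0} = 1
G(9) = mex{0,2,0} = 1
G(10) = mex{1,0,1} = 2
G(11) = mex{1,0,1} = 2
G(12) = mex{2,1,2} = 0
G(13) = mex{2,1,2} = 0
G(14) = mex{0,2,0} = 1
G(15) = mex{0,2,0} = 1
G(16) = mex{1,0,1} = 2
G(17) = mex{1,0,1} = 2
G(18) = mex{2,1,2} = 0
G(19) = mex{2,1,2} = 0
G(20) = mex{0,2,0} = 1
Pile A: G(20) = 1.
Pile B: G(17) = 2.
Combined Grundy value = 1 ⊕ 2 = 3.

3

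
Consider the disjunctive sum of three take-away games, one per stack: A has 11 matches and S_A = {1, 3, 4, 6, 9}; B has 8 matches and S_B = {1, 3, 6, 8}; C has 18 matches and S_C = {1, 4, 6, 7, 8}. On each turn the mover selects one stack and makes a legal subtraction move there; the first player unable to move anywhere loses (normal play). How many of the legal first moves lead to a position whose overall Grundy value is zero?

Stack A, S = {1, 3, 4, 6, 9}:
G(0) = 0
G(1) = mex{0} = 1
G(2) = mex{1} = 0
G(3) = mex{0,0} = 1
G(4) = mex{1,1,0} = 2
G(5) = mex{2,0,1} = 3
G(6) = mex{3,1,0,0} = 2
G(7) = mex{2,2,1,1} = 0
G(8) = mex{0,3,2,0} = 1
G(9) = mex{1,2,3,1,0} = 4
G(10) = mex{4,0,2,2,1} = 3
G(11) = mex{3,1,0,3,0} = 2
G_A(11) = 2.
Stack B, S = {1, 3, 6, 8}:
n : 0 1 2 3 4 5 6 7 8
G : 0 1 0 1 0 1 2 3 2
G_B(8) = 2.
Stack C, S = {1, 4, 6, 7, 8}:
G(0) = 0
G(1) = mex{0} = 1
G(2) = mex{1} = 0
G(3) = mex{0} = 1
G(4) = mex{1,0} = 2
G(5) = mex{2,1} = 0
G(6) = mex{0,0,0} = 1
G(7) = mex{1,1,1,0} = 2
G(8) = mex{2,2,0,1,0} = 3
G(9) = mex{3,0,1,0,1} = 2
G(10) = mex{2,1,2,1,0} = 3
G(11) = mex{3,2,0,2,1} = 4
G(12) = mex{4,3,1,0,2} = 5
G(13) = mex{5,2,2,1,0} = 3
G(14) = mex{3,3,3,2,1} = 0
G(15) = mex{0,4,2,3,2} = 1
G(16) = mex{1,5,3,2,3} = 0
G(17) = mex{0,3,4,3,2} = 1
G(18) = mex{1,0,5,4,3} = 2
G_C(18) = 2.
Combined Grundy value = 2 ⊕ 2 ⊕ 2 = 2.
A winning move leaves total XOR = 0, i.e. changes one component's Grundy value g to g ⊕ X where X is the current total.
Stack A: need g' = 2⊕2 = 0. Options: 11−1→G=3, 11−3→G=1, 11−4→G=0, 11−6→G=3, 11−9→G=0. Hits: 2.
Stack B: need g' = 2⊕2 = 0. Options: 8−1→G=3, 8−3→G=1, 8−6→G=0, 8−8→G=0. Hits: 2.
Stack C: need g' = 2⊕2 = 0. Options: 18−1→G=1, 18−4→G=0, 18−6→G=5, 18−7→G=4, 18−8→G=3. Hits: 1.

5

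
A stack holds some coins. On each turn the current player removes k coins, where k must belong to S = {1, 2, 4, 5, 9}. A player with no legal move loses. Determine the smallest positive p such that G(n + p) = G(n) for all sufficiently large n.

13

G(0) = 0
G(1) = mex{0} = 1
G(2) = mex{1,0} = 2
G(3) = mex{2,1} = 0
G(4) = mex{0,2,0} = 1
G(5) = mex{1,0,1,0} = 2
G(6) = mex{2,1,2,1} = 0
G(7) = mex{0,2,0,2} = 1
G(8) = mex{1,0,1,0} = 2
G(9) = mex{2,1,2,1,0} = 3
G(10) = mex{3,2,0,2,1} = 4
G(11) = mex{4,3,1,0,2} = 5
G(12) = mex{5,4,2,1,0} = 3
G(13) = mex{3,5,3,2,1} = 0
G(14) = mex{0,3,4,3,2} = 1
G(15) = mex{1,0,5,4,0} = 2
G(16) = mex{2,1,3,5,1} = 0
G(17) = mex{0,2,0,3,2} = 1
G(18) = mex{1,0,1,0,3} = 2
G(19) = mex{2,1,2,1,4} = 0
G(20) = mex{0,2,0,2,5} = 1
G(21) = mex{1,0,1,0,3} = 2
G(22) = mex{2,1,2,1,0} = 3
G(23) = mex{3,2,0,2,1} = 4
G(24) = mex{4,3,1,0,2} = 5
G(25) = mex{5,4,2,1,0} = 3
G(26) = mex{3,5,3,2,1} = 0
G(27) = mex{0,3,4,3,2} = 1
G(n+13) = G(n) holds for n = 0,…,8 (a full window of length max(S) = 9), so the sequence is purely periodic with period 13.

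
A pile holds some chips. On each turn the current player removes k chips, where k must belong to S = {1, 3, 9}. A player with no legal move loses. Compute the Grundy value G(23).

1

G(0) = 0
G(1) = mex{0} = 1
G(2) = mex{1} = 0
G(3) = mex{0,0} = 1
G(4) = mex{1,1} = 0
G(5) = mex{0,0} = 1
G(6) = mex{1,1} = 0
G(7) = mex{0,0} = 1
G(8) = mex{1,1} = 0
G(9) = mex{0,0,0} = 1
G(10) = mex{1,1,1} = 0
G(11) = mex{0,0,0} = 1
G(12) = mex{1,1,1} = 0
G(13) = mex{0,0,0} = 1
G(14) = mex{1,1,1} = 0
G(15) = mex{0,0,0} = 1
G(16) = mex{1,1,1} = 0
G(17) = mex{0,0,0} = 1
G(18) = mex{1,1,1} = 0
G(19) = mex{0,0,0} = 1
G(20) = mex{1,1,1} = 0
G(21) = mex{0,0,0} = 1
G(22) = mex{1,1,1} = 0
G(23) = mex{0,0,0} = 1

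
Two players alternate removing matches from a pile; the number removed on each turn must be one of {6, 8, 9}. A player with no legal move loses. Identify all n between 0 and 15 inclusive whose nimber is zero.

0, 1, 2, 3, 4, 5, 15

n :  0  1  2  3  4  5  6  7  8  9 10 11 12 13 14 15
G :  0  0  0  0  0  0  1  1  1  1  1  1  2  2  2  0
P-positions are exactly the n with G(n) = 0.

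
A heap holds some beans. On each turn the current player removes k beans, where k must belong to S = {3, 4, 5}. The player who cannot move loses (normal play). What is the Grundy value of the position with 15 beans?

G(0) = 0
G(1) = mex{} = 0
G(2) = mex{} = 0
G(3) = mex{0} = 1
G(4) = mex{0,0} = 1
G(5) = mex{0,0,0} = 1
G(6) = mex{1,0,0} = 2
G(7) = mex{1,1,0} = 2
G(8) = mex{1,1,1} = 0
G(9) = mex{2,1,1} = 0
G(10) = mex{2,2,1} = 0
G(11) = mex{0,2,2} = 1
G(12) = mex{0,0,2} = 1
G(13) = mex{0,0,0} = 1
G(14) = mex{1,0,0} = 2
G(15) = mex{1,1,0} = 2

2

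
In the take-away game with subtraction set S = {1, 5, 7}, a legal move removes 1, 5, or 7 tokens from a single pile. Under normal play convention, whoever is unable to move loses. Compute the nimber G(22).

G(0) = 0
G(1) = mex{0} = 1
G(2) = mex{1} = 0
G(3) = mex{0} = 1
G(4) = mex{1} = 0
G(5) = mex{0,0} = 1
G(6) = mex{1,1} = 0
G(7) = mex{0,0,0} = 1
G(8) = mex{1,1,1} = 0
G(9) = mex{0,0,0} = 1
G(10) = mex{1,1,1} = 0
G(11) = mex{0,0,0} = 1
G(12) = mex{1,1,1} = 0
G(13) = mex{0,0,0} = 1
G(14) = mex{1,1,1} = 0
G(15) = mex{0,0,0} = 1
G(16) = mex{1,1,1} = 0
G(17) = mex{0,0,0} = 1
G(18) = mex{1,1,1} = 0
G(19) = mex{0,0,0} = 1
G(20) = mex{1,1,1} = 0
G(21) = mex{0,0,0} = 1
G(22) = mex{1,1,1} = 0

0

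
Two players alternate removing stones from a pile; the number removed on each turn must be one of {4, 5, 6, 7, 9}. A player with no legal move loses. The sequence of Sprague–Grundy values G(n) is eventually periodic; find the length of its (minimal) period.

13

G(0) = 0
G(1) = mex{} = 0
G(2) = mex{} = 0
G(3) = mex{} = 0
G(4) = mex{0} = 1
G(5) = mex{0,0} = 1
G(6) = mex{0,0,0} = 1
G(7) = mex{0,0,0,0} = 1
G(8) = mex{1,0,0,0} = 2
G(9) = mex{1,1,0,0,0} = 2
G(10) = mex{1,1,1,0,0} = 2
G(11) = mex{1,1,1,1,0} = 2
G(12) = mex{2,1,1,1,0} = 3
G(13) = mex{2,2,1,1,1} = 0
G(14) = mex{2,2,2,1,1} = 0
G(15) = mex{2,2,2,2,1} = 0
G(16) = mex{3,2,2,2,1} = 0
G(17) = mex{0,3,2,2,2} = 1
G(18) = mex{0,0,3,2,2} = 1
G(19) = mex{0,0,0,3,2} = 1
G(20) = mex{0,0,0,0,2} = 1
G(21) = mex{1,0,0,0,3} = 2
G(22) = mex{1,1,0,0,0} = 2
G(23) = mex{1,1,1,0,0} = 2
G(24) = mex{1,1,1,1,0} = 2
G(25) = mex{2,1,1,1,0} = 3
G(26) = mex{2,2,1,1,1} = 0
G(27) = mex{2,2,2,1,1} = 0
G(n+13) = G(n) holds for n = 0,…,8 (a full window of length max(S) = 9), so the sequence is purely periodic with period 13.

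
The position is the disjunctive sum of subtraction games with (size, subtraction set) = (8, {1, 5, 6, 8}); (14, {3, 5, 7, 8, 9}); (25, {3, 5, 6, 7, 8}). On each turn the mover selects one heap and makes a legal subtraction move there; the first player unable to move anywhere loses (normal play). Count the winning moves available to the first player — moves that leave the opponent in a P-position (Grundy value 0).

6

Heap A, S = {1, 5, 6, 8}:
G(0) = 0
G(1) = mex{0} = 1
G(2) = mex{1} = 0
G(3) = mex{0} = 1
G(4) = mex{1} = 0
G(5) = mex{0,0} = 1
G(6) = mex{1,1,0} = 2
G(7) = mex{2,0,1} = 3
G(8) = mex{3,1,0,0} = 2
G_A(8) = 2.
Heap B, S = {3, 5, 7, 8, 9}:
G(0) = 0
G(1) = mex{} = 0
G(2) = mex{} = 0
G(3) = mex{0} = 1
G(4) = mex{0} = 1
G(5) = mex{0,0} = 1
G(6) = mex{1,0} = 2
G(7) = mex{1,0,0} = 2
G(8) = mex{1,1,0,0} = 2
G(9) = mex{2,1,0,0,0} = 3
G(10) = mex{2,1,1,0,0} = 3
G(11) = mex{2,2,1,1,0} = 3
G(12) = mex{3,2,1,1,1} = 0
G(13) = mex{3,2,2,1,1} = 0
G(14) = mex{3,3,2,2,1} = 0
G_B(14) = 0.
Heap C, S = {3, 5, 6, 7, 8}:
n :  0  1  2  3  4  5  6  7  8  9 10 11 12 13 14 15 16 17 18 19 20 21 22 23 24 25
G :  0  0  0  1  1  1  2  2  2  3  3  0  0  0  1  1  1  2  2  2  3  3  0  0  0  1
G_C(25) = 1.
Combined Grundy value = 2 ⊕ 0 ⊕ 1 = 3.
A winning move leaves total XOR = 0, i.e. changes one component's Grundy value g to g ⊕ X where X is the current total.
Heap A: need g' = 2⊕3 = 1. Options: 8−1→G=3, 8−5→G=1, 8−6→G=0, 8−8→G=0. Hits: 1.
Heap B: need g' = 0⊕3 = 3. Options: 14−3→G=3, 14−5→G=3, 14−7→G=2, 14−8→G=2, 14−9→G=1. Hits: 2.
Heap C: need g' = 1⊕3 = 2. Options: 25−3→G=0, 25−5→G=3, 25−6→G=2, 25−7→G=2, 25−8→G=2. Hits: 3.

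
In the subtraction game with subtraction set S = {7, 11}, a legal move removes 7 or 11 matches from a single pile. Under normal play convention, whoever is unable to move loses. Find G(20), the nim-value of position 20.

0

n :  0  1  2  3  4  5  6  7  8  9 10 11 12 13 14 15 16 17 18 19 20
G :  0  0  0  0  0  0  0  1  1  1  1  1  1  1  2  2  2  2  0  0  0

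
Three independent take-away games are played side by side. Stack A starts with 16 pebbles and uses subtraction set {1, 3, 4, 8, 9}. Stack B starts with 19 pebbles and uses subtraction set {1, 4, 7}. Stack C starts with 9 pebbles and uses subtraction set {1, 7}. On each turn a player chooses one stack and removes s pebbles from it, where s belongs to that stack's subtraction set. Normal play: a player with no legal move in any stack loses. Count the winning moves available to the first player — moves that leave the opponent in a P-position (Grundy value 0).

2

Stack A, S = {1, 3, 4, 8, 9}:
G(0) = 0
G(1) = mex{0} = 1
G(2) = mex{1} = 0
G(3) = mex{0,0} = 1
G(4) = mex{1,1,0} = 2
G(5) = mex{2,0,1} = 3
G(6) = mex{3,1,0} = 2
G(7) = mex{2,2,1} = 0
G(8) = mex{0,3,2,0} = 1
G(9) = mex{1,2,3,1,0} = 4
G(10) = mex{4,0,2,0,1} = 3
G(11) = mex{3,1,0,1,0} = 2
G(12) = mex{2,4,1,2,1} = 0
G(13) = mex{0,3,4,3,2} = 1
G(14) = mex{1,2,3,2,3} = 0
G(15) = mex{0,0,2,0,2} = 1
G(16) = mex{1,1,0,1,0} = 2
G_A(16) = 2.
Stack B, S = {1, 4, 7}:
n :  0  1  2  3  4  5  6  7  8  9 10 11 12 13 14 15 16 17 18 19
G :  0  1  0  1  2  0  1  2  0  1  0  1  2  0  1  2  0  1  0  1
G_B(19) = 1.
Stack C, S = {1, 7}:
G(0) = 0
G(1) = mex{0} = 1
G(2) = mex{1} = 0
G(3) = mex{0} = 1
G(4) = mex{1} = 0
G(5) = mex{0} = 1
G(6) = mex{1} = 0
G(7) = mex{0,0} = 1
G(8) = mex{1,1} = 0
G(9) = mex{0,0} = 1
G_C(9) = 1.
Combined Grundy value = 2 ⊕ 1 ⊕ 1 = 2.
A winning move leaves total XOR = 0, i.e. changes one component's Grundy value g to g ⊕ X where X is the current total.
Stack A: need g' = 2⊕2 = 0. Options: 16−1→G=1, 16−3→G=1, 16−4→G=0, 16−8→G=1, 16−9→G=0. Hits: 2.
Stack B: need g' = 1⊕2 = 3. Options: 19−1→G=0, 19−4→G=2, 19−7→G=2. Hits: 0.
Stack C: need g' = 1⊕2 = 3. Options: 9−1→G=0, 9−7→G=0. Hits: 0.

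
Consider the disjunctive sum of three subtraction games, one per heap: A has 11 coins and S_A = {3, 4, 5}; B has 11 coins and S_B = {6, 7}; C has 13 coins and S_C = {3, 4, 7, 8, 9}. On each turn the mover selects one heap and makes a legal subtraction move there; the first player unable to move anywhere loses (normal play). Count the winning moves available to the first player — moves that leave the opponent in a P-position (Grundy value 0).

0

Heap A, S = {3, 4, 5}:
G(0) = 0
G(1) = mex{} = 0
G(2) = mex{} = 0
G(3) = mex{0} = 1
G(4) = mex{0,0} = 1
G(5) = mex{0,0,0} = 1
G(6) = mex{1,0,0} = 2
G(7) = mex{1,1,0} = 2
G(8) = mex{1,1,1} = 0
G(9) = mex{2,1,1} = 0
G(10) = mex{2,2,1} = 0
G(11) = mex{0,2,2} = 1
G_A(11) = 1.
Heap B, S = {6, 7}:
n :  0  1  2  3  4  5  6  7  8  9 10 11
G :  0  0  0  0  0  0  1  1  1  1  1  1
G_B(11) = 1.
Heap C, S = {3, 4, 7, 8, 9}:
n :  0  1  2  3  4  5  6  7  8  9 10 11 12 13
G :  0  0  0  1  1  1  2  2  2  3  3  3  0  0
G_C(13) = 0.
Combined Grundy value = 1 ⊕ 1 ⊕ 0 = 0.
A winning move leaves total XOR = 0, i.e. changes one component's Grundy value g to g ⊕ X where X is the current total.
Heap A: target g' = 1⊕0 = 1, but every legal move changes the Grundy value (mex property), so 0 moves.
Heap B: target g' = 1⊕0 = 1, but every legal move changes the Grundy value (mex property), so 0 moves.
Heap C: target g' = 0⊕0 = 0, but every legal move changes the Grundy value (mex property), so 0 moves.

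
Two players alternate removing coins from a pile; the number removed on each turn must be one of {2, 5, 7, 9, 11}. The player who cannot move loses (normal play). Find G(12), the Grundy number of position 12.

4

n :  0  1  2  3  4  5  6  7  8  9 10 11 12
G :  0  0  1  1  0  2  1  3  2  2  3  3  4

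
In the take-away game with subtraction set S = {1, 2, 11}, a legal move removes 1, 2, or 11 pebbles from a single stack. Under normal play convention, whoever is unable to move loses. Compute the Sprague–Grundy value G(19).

1

n :  0  1  2  3  4  5  6  7  8  9 10 11 12 13 14 15 16 17 18 19
G :  0  1  2  0  1  2  0  1  2  0  1  2  0  1  2  0  1  2  0  1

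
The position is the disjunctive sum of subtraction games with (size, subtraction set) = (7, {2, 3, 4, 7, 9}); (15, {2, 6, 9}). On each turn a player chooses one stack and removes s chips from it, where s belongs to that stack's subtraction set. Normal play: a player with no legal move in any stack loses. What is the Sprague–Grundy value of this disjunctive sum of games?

Stack A, S = {2, 3, 4, 7, 9}:
G(0) = 0
G(1) = mex{} = 0
G(2) = mex{0} = 1
G(3) = mex{0,0} = 1
G(4) = mex{1,0,0} = 2
G(5) = mex{1,1,0} = 2
G(6) = mex{2,1,1} = 0
G(7) = mex{2,2,1,0} = 3
G_A(7) = 3.
Stack B, S = {2, 6, 9}:
n :  0  1  2  3  4  5  6  7  8  9 10 11 12 13 14 15
G :  0  0  1  1  0  0  1  1  0  2  1  3  0  2  1  0
G_B(15) = 0.
Combined Grundy value = 3 ⊕ 0 = 3.

3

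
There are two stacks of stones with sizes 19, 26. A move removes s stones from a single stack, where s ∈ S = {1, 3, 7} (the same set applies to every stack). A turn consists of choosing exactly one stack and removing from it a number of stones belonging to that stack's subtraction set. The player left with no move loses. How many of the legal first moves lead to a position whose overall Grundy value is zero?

6

All stacks use S = {1, 3, 7}:
G(0) = 0
G(1) = mex{0} = 1
G(2) = mex{1} = 0
G(3) = mex{0,0} = 1
G(4) = mex{1,1} = 0
G(5) = mex{0,0} = 1
G(6) = mex{1,1} = 0
G(7) = mex{0,0,0} = 1
G(8) = mex{1,1,1} = 0
G(9) = mex{0,0,0} = 1
G(10) = mex{1,1,1} = 0
G(11) = mex{0,0,0} = 1
G(12) = mex{1,1,1} = 0
G(13) = mex{0,0,0} = 1
G(14) = mex{1,1,1} = 0
G(15) = mex{0,0,0} = 1
G(16) = mex{1,1,1} = 0
G(17) = mex{0,0,0} = 1
G(18) = mex{1,1,1} = 0
G(19) = mex{0,0,0} = 1
G(20) = mex{1,1,1} = 0
G(21) = mex{0,0,0} = 1
G(22) = mex{1,1,1} = 0
G(23) = mex{0,0,0} = 1
G(24) = mex{1,1,1} = 0
G(25) = mex{0,0,0} = 1
G(26) = mex{1,1,1} = 0
Stack A: G(19) = 1.
Stack B: G(26) = 0.
Combined Grundy value = 1 ⊕ 0 = 1.
A winning move leaves total XOR = 0, i.e. changes one component's Grundy value g to g ⊕ X where X is the current total.
Stack A: need g' = 1⊕1 = 0. Options: 19−1→G=0, 19−3→G=0, 19−7→G=0. Hits: 3.
Stack B: need g' = 0⊕1 = 1. Options: 26−1→G=1, 26−3→G=1, 26−7→G=1. Hits: 3.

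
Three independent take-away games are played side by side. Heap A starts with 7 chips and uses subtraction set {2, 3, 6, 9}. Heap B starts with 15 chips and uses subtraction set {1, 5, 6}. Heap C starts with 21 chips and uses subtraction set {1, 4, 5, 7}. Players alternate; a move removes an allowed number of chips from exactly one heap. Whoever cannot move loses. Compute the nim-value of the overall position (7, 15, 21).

Heap A, S = {2, 3, 6, 9}:
n : 0 1 2 3 4 5 6 7
G : 0 0 1 1 2 0 3 1
G_A(7) = 1.
Heap B, S = {1, 5, 6}:
n :  0  1  2  3  4  5  6  7  8  9 10 11 12 13 14 15
G :  0  1  0  1  0  1  2  3  2  3  2  0  1  0  1  0
G_B(15) = 0.
Heap C, S = {1, 4, 5, 7}:
n :  0  1  2  3  4  5  6  7  8  9 10 11 12 13 14 15 16 17 18 19 20 21
G :  0  1  0  1  2  3  2  3  0  1  0  1  2  3  2  3  0  1  0  1  2  3
G_C(21) = 3.
Combined Grundy value = 1 ⊕ 0 ⊕ 3 = 2.

2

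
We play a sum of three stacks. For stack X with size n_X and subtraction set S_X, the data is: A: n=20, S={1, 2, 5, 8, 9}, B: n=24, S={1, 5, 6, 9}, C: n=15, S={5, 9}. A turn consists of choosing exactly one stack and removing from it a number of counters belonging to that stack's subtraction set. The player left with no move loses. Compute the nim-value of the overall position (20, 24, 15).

0

Stack A, S = {1, 2, 5, 8, 9}:
n :  0  1  2  3  4  5  6  7  8  9 10 11 12 13 14 15 16 17 18 19 20
G :  0  1  2  0  1  2  0  1  2  3  0  1  2  0  1  2  0  1  2  3  0
G_A(20) = 0.
Stack B, S = {1, 5, 6, 9}:
G(0) = 0
G(1) = mex{0} = 1
G(2) = mex{1} = 0
G(3) = mex{0} = 1
G(4) = mex{1} = 0
G(5) = mex{0,0} = 1
G(6) = mex{1,1,0} = 2
G(7) = mex{2,0,1} = 3
G(8) = mex{3,1,0} = 2
G(9) = mex{2,0,1,0} = 3
G(10) = mex{3,1,0,1} = 2
G(11) = mex{2,2,1,0} = 3
G(12) = mex{3,3,2,1} = 0
G(13) = mex{0,2,3,0} = 1
G(14) = mex{1,3,2,1} = 0
G(15) = mex{0,2,3,2} = 1
G(16) = mex{1,3,2,3} = 0
G(17) = mex{0,0,3,2} = 1
G(18) = mex{1,1,0,3} = 2
G(19) = mex{2,0,1,2} = 3
G(20) = mex{3,1,0,3} = 2
G(21) = mex{2,0,1,0} = 3
G(22) = mex{3,1,0,1} = 2
G(23) = mex{2,2,1,0} = 3
G(24) = mex{3,3,2,1} = 0
G_B(24) = 0.
Stack C, S = {5, 9}:
n :  0  1  2  3  4  5  6  7  8  9 10 11 12 13 14 15
G :  0  0  0  0  0  1  1  1  1  1  2  2  2  2  0  0
G_C(15) = 0.
Combined Grundy value = 0 ⊕ 0 ⊕ 0 = 0.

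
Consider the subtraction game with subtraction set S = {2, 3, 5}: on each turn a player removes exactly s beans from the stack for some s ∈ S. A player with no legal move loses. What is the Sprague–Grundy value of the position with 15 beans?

G(0) = 0
G(1) = mex{} = 0
G(2) = mex{0} = 1
G(3) = mex{0,0} = 1
G(4) = mex{1,0} = 2
G(5) = mex{1,1,0} = 2
G(6) = mex{2,1,0} = 3
G(7) = mex{2,2,1} = 0
G(8) = mex{3,2,1} = 0
G(9) = mex{0,3,2} = 1
G(10) = mex{0,0,2} = 1
G(11) = mex{1,0,3} = 2
G(12) = mex{1,1,0} = 2
G(13) = mex{2,1,0} = 3
G(14) = mex{2,2,1} = 0
G(15) = mex{3,2,1} = 0

0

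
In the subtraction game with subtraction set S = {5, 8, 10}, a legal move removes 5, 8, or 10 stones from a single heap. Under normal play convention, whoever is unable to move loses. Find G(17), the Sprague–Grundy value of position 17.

n :  0  1  2  3  4  5  6  7  8  9 10 11 12 13 14 15 16 17
G :  0  0  0  0  0  1  1  1  1  1  2  2  2  2  2  0  0  0

0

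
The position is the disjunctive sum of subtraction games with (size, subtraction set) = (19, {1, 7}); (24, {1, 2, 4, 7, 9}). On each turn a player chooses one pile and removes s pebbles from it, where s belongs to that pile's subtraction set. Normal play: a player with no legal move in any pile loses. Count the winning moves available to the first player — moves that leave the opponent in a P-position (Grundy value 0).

Pile A, S = {1, 7}:
n :  0  1  2  3  4  5  6  7  8  9 10 11 12 13 14 15 16 17 18 19
G :  0  1  0  1  0  1  0  1  0  1  0  1  0  1  0  1  0  1  0  1
G_A(19) = 1.
Pile B, S = {1, 2, 4, 7, 9}:
n :  0  1  2  3  4  5  6  7  8  9 10 11 12 13 14 15 16 17 18 19 20 21 22 23 24
G :  0  1  2  0  1  2  0  1  2  3  4  0  1  2  0  1  2  0  1  2  3  4  0  1  2
G_B(24) = 2.
Combined Grundy value = 1 ⊕ 2 = 3.
A winning move leaves total XOR = 0, i.e. changes one component's Grundy value g to g ⊕ X where X is the current total.
Pile A: need g' = 1⊕3 = 2. Options: 19−1→G=0, 19−7→G=0. Hits: 0.
Pile B: need g' = 2⊕3 = 1. Options: 24−1→G=1, 24−2→G=0, 24−4→G=3, 24−7→G=0, 24−9→G=1. Hits: 2.

2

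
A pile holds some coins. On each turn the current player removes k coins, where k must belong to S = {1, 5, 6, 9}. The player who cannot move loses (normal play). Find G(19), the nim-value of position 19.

3

G(0) = 0
G(1) = mex{0} = 1
G(2) = mex{1} = 0
G(3) = mex{0} = 1
G(4) = mex{1} = 0
G(5) = mex{0,0} = 1
G(6) = mex{1,1,0} = 2
G(7) = mex{2,0,1} = 3
G(8) = mex{3,1,0} = 2
G(9) = mex{2,0,1,0} = 3
G(10) = mex{3,1,0,1} = 2
G(11) = mex{2,2,1,0} = 3
G(12) = mex{3,3,2,1} = 0
G(13) = mex{0,2,3,0} = 1
G(14) = mex{1,3,2,1} = 0
G(15) = mex{0,2,3,2} = 1
G(16) = mex{1,3,2,3} = 0
G(17) = mex{0,0,3,2} = 1
G(18) = mex{1,1,0,3} = 2
G(19) = mex{2,0,1,2} = 3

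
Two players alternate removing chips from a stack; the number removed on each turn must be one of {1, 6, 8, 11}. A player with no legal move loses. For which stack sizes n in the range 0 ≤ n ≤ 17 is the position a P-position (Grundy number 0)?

n :  0  1  2  3  4  5  6  7  8  9 10 11 12 13 14 15 16 17
G :  0  1  0  1  0  1  2  0  1  0  1  2  3  2  0  1  0  1
P-positions are exactly the n with G(n) = 0.

0, 2, 4, 7, 9, 14, 16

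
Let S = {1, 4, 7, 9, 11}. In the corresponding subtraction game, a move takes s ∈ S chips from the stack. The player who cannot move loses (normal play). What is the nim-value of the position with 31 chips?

3

n :  0  1  2  3  4  5  6  7  8  9 10 11 12 13 14 15 16 17 18 19 20 21 22 23 24 25 26 27 28 29 30 31
G :  0  1  0  1  2  0  1  2  0  1  0  1  2  3  4  3  4  2  0  1  0  1  2  0  1  2  0  1  0  1  2  3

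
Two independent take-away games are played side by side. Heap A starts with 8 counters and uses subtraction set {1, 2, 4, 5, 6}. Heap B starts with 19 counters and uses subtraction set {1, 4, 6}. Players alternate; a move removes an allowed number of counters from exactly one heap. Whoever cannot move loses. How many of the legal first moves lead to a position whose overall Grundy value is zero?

1

Heap A, S = {1, 2, 4, 5, 6}:
G(0) = 0
G(1) = mex{0} = 1
G(2) = mex{1,0} = 2
G(3) = mex{2,1} = 0
G(4) = mex{0,2,0} = 1
G(5) = mex{1,0,1,0} = 2
G(6) = mex{2,1,2,1,0} = 3
G(7) = mex{3,2,0,2,1} = 4
G(8) = mex{4,3,1,0,2} = 5
G_A(8) = 5.
Heap B, S = {1, 4, 6}:
G(0) = 0
G(1) = mex{0} = 1
G(2) = mex{1} = 0
G(3) = mex{0} = 1
G(4) = mex{1,0} = 2
G(5) = mex{2,1} = 0
G(6) = mex{0,0,0} = 1
G(7) = mex{1,1,1} = 0
G(8) = mex{0,2,0} = 1
G(9) = mex{1,0,1} = 2
G(10) = mex{2,1,2} = 0
G(11) = mex{0,0,0} = 1
G(12) = mex{1,1,1} = 0
G(13) = mex{0,2,0} = 1
G(14) = mex{1,0,1} = 2
G(15) = mex{2,1,2} = 0
G(16) = mex{0,0,0} = 1
G(17) = mex{1,1,1} = 0
G(18) = mex{0,2,0} = 1
G(19) = mex{1,0,1} = 2
G_B(19) = 2.
Combined Grundy value = 5 ⊕ 2 = 7.
A winning move leaves total XOR = 0, i.e. changes one component's Grundy value g to g ⊕ X where X is the current total.
Heap A: need g' = 5⊕7 = 2. Options: 8−1→G=4, 8−2→G=3, 8−4→G=1, 8−5→G=0, 8−6→G=2. Hits: 1.
Heap B: need g' = 2⊕7 = 5. Options: 19−1→G=1, 19−4→G=0, 19−6→G=1. Hits: 0.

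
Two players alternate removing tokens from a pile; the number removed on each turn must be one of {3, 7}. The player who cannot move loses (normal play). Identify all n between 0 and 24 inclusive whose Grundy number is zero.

0, 1, 2, 6, 10, 11, 12, 16, 20, 21, 22

G(0) = 0
G(1) = mex{} = 0
G(2) = mex{} = 0
G(3) = mex{0} = 1
G(4) = mex{0} = 1
G(5) = mex{0} = 1
G(6) = mex{1} = 0
G(7) = mex{1,0} = 2
G(8) = mex{1,0} = 2
G(9) = mex{0,0} = 1
G(10) = mex{2,1} = 0
G(11) = mex{2,1} = 0
G(12) = mex{1,1} = 0
G(13) = mex{0,0} = 1
G(14) = mex{0,2} = 1
G(15) = mex{0,2} = 1
G(16) = mex{1,1} = 0
G(17) = mex{1,0} = 2
G(18) = mex{1,0} = 2
G(19) = mex{0,0} = 1
G(20) = mex{2,1} = 0
G(21) = mex{2,1} = 0
G(22) = mex{1,1} = 0
G(23) = mex{0,0} = 1
G(24) = mex{0,2} = 1
P-positions are exactly the n with G(n) = 0.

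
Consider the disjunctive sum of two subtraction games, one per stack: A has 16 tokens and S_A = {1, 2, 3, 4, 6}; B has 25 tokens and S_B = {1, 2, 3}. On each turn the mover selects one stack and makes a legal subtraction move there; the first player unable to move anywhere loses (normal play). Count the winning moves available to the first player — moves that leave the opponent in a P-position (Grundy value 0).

Stack A, S = {1, 2, 3, 4, 6}:
G(0) = 0
G(1) = mex{0} = 1
G(2) = mex{1,0} = 2
G(3) = mex{2,1,0} = 3
G(4) = mex{3,2,1,0} = 4
G(5) = mex{4,3,2,1} = 0
G(6) = mex{0,4,3,2,0} = 1
G(7) = mex{1,0,4,3,1} = 2
G(8) = mex{2,1,0,4,2} = 3
G(9) = mex{3,2,1,0,3} = 4
G(10) = mex{4,3,2,1,4} = 0
G(11) = mex{0,4,3,2,0} = 1
G(12) = mex{1,0,4,3,1} = 2
G(13) = mex{2,1,0,4,2} = 3
G(14) = mex{3,2,1,0,3} = 4
G(15) = mex{4,3,2,1,4} = 0
G(16) = mex{0,4,3,2,0} = 1
G_A(16) = 1.
Stack B, S = {1, 2, 3}:
G(0) = 0
G(1) = mex{0} = 1
G(2) = mex{1,0} = 2
G(3) = mex{2,1,0} = 3
G(4) = mex{3,2,1} = 0
G(5) = mex{0,3,2} = 1
G(6) = mex{1,0,3} = 2
G(7) = mex{2,1,0} = 3
G(8) = mex{3,2,1} = 0
G(9) = mex{0,3,2} = 1
G(10) = mex{1,0,3} = 2
G(11) = mex{2,1,0} = 3
G(12) = mex{3,2,1} = 0
G(13) = mex{0,3,2} = 1
G(14) = mex{1,0,3} = 2
G(15) = mex{2,1,0} = 3
G(16) = mex{3,2,1} = 0
G(17) = mex{0,3,2} = 1
G(18) = mex{1,0,3} = 2
G(19) = mex{2,1,0} = 3
G(20) = mex{3,2,1} = 0
G(21) = mex{0,3,2} = 1
G(22) = mex{1,0,3} = 2
G(23) = mex{2,1,0} = 3
G(24) = mex{3,2,1} = 0
G(25) = mex{0,3,2} = 1
G_B(25) = 1.
Combined Grundy value = 1 ⊕ 1 = 0.
A winning move leaves total XOR = 0, i.e. changes one component's Grundy value g to g ⊕ X where X is the current total.
Stack A: target g' = 1⊕0 = 1, but every legal move changes the Grundy value (mex property), so 0 moves.
Stack B: target g' = 1⊕0 = 1, but every legal move changes the Grundy value (mex property), so 0 moves.

0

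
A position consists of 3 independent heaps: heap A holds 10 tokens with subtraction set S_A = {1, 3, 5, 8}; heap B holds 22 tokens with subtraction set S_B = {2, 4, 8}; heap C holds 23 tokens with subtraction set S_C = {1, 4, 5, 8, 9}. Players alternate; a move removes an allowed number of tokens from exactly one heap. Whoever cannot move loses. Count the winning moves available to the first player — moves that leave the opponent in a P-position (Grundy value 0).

Heap A, S = {1, 3, 5, 8}:
n :  0  1  2  3  4  5  6  7  8  9 10
G :  0  1  0  1  0  1  0  1  2  3  2
G_A(10) = 2.
Heap B, S = {2, 4, 8}:
n :  0  1  2  3  4  5  6  7  8  9 10 11 12 13 14 15 16 17 18 19 20 21 22
G :  0  0  1  1  2  2  0  0  1  1  2  2  0  0  1  1  2  2  0  0  1  1  2
G_B(22) = 2.
Heap C, S = {1, 4, 5, 8, 9}:
G(0) = 0
G(1) = mex{0} = 1
G(2) = mex{1} = 0
G(3) = mex{0} = 1
G(4) = mex{1,0} = 2
G(5) = mex{2,1,0} = 3
G(6) = mex{3,0,1} = 2
G(7) = mex{2,1,0} = 3
G(8) = mex{3,2,1,0} = 4
G(9) = mex{4,3,2,1,0} = 5
G(10) = mex{5,2,3,0,1} = 4
G(11) = mex{4,3,2,1,0} = 5
G(12) = mex{5,4,3,2,1} = 0
G(13) = mex{0,5,4,3,2} = 1
G(14) = mex{1,4,5,2,3} = 0
G(15) = mex{0,5,4,3,2} = 1
G(16) = mex{1,0,5,4,3} = 2
G(17) = mex{2,1,0,5,4} = 3
G(18) = mex{3,0,1,4,5} = 2
G(19) = mex{2,1,0,5,4} = 3
G(20) = mex{3,2,1,0,5} = 4
G(21) = mex{4,3,2,1,0} = 5
G(22) = mex{5,2,3,0,1} = 4
G(23) = mex{4,3,2,1,0} = 5
G_C(23) = 5.
Combined Grundy value = 2 ⊕ 2 ⊕ 5 = 5.
A winning move leaves total XOR = 0, i.e. changes one component's Grundy value g to g ⊕ X where X is the current total.
Heap A: need g' = 2⊕5 = 7. Options: 10−1→G=3, 10−3→G=1, 10−5→G=1, 10−8→G=0. Hits: 0.
Heap B: need g' = 2⊕5 = 7. Options: 22−2→G=1, 22−4→G=0, 22−8→G=1. Hits: 0.
Heap C: need g' = 5⊕5 = 0. Options: 23−1→G=4, 23−4→G=3, 23−5→G=2, 23−8→G=1, 23−9→G=0. Hits: 1.

1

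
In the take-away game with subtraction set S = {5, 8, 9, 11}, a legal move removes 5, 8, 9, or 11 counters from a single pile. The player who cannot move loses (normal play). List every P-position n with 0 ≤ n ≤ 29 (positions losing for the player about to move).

0, 1, 2, 3, 4, 16, 17, 18, 19, 20

G(0) = 0
G(1) = mex{} = 0
G(2) = mex{} = 0
G(3) = mex{} = 0
G(4) = mex{} = 0
G(5) = mex{0} = 1
G(6) = mex{0} = 1
G(7) = mex{0} = 1
G(8) = mex{0,0} = 1
G(9) = mex{0,0,0} = 1
G(10) = mex{1,0,0} = 2
G(11) = mex{1,0,0,0} = 2
G(12) = mex{1,0,0,0} = 2
G(13) = mex{1,1,0,0} = 2
G(14) = mex{1,1,1,0} = 2
G(15) = mex{2,1,1,0} = 3
G(16) = mex{2,1,1,1} = 0
G(17) = mex{2,1,1,1} = 0
G(18) = mex{2,2,1,1} = 0
G(19) = mex{2,2,2,1} = 0
G(20) = mex{3,2,2,1} = 0
G(21) = mex{0,2,2,2} = 1
G(22) = mex{0,2,2,2} = 1
G(23) = mex{0,3,2,2} = 1
G(24) = mex{0,0,3,2} = 1
G(25) = mex{0,0,0,2} = 1
G(26) = mex{1,0,0,3} = 2
G(27) = mex{1,0,0,0} = 2
G(28) = mex{1,0,0,0} = 2
G(29) = mex{1,1,0,0} = 2
P-positions are exactly the n with G(n) = 0.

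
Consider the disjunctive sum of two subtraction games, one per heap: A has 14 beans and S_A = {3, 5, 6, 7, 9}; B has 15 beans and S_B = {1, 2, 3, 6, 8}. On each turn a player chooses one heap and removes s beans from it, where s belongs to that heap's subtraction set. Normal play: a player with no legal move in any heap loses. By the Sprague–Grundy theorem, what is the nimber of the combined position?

2

Heap A, S = {3, 5, 6, 7, 9}:
n :  0  1  2  3  4  5  6  7  8  9 10 11 12 13 14
G :  0  0  0  1  1  1  2  2  2  3  3  3  0  0  0
G_A(14) = 0.
Heap B, S = {1, 2, 3, 6, 8}:
G(0) = 0
G(1) = mex{0} = 1
G(2) = mex{1,0} = 2
G(3) = mex{2,1,0} = 3
G(4) = mex{3,2,1} = 0
G(5) = mex{0,3,2} = 1
G(6) = mex{1,0,3,0} = 2
G(7) = mex{2,1,0,1} = 3
G(8) = mex{3,2,1,2,0} = 4
G(9) = mex{4,3,2,3,1} = 0
G(10) = mex{0,4,3,0,2} = 1
G(11) = mex{1,0,4,1,3} = 2
G(12) = mex{2,1,0,2,0} = 3
G(13) = mex{3,2,1,3,1} = 0
G(14) = mex{0,3,2,4,2} = 1
G(15) = mex{1,0,3,0,3} = 2
G_B(15) = 2.
Combined Grundy value = 0 ⊕ 2 = 2.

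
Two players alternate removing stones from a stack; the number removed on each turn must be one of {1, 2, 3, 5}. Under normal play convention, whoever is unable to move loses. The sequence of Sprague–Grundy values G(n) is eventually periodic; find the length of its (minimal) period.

n :  0  1  2  3  4  5  6  7  8  9 10 11 12 13 14
G :  0  1  2  3  0  1  2  3  0  1  2  3  0  1  2
G(n+4) = G(n) holds for n = 0,…,4 (a full window of length max(S) = 5), so the sequence is purely periodic with period 4.

4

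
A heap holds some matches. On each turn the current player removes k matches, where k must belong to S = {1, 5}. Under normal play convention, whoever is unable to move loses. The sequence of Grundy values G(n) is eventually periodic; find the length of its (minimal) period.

G(0) = 0
G(1) = mex{0} = 1
G(2) = mex{1} = 0
G(3) = mex{0} = 1
G(4) = mex{1} = 0
G(5) = mex{0,0} = 1
G(6) = mex{1,1} = 0
G(7) = mex{0,0} = 1
G(8) = mex{1,1} = 0
G(9) = mex{0,0} = 1
G(10) = mex{1,1} = 0
G(11) = mex{0,0} = 1
G(12) = mex{1,1} = 0
G(13) = mex{0,0} = 1
G(14) = mex{1,1} = 0
G(n+2) = G(n) holds for n = 0,…,4 (a full window of length max(S) = 5), so the sequence is purely periodic with period 2.

2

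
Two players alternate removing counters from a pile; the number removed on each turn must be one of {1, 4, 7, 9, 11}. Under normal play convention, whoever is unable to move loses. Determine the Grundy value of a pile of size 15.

3

G(0) = 0
G(1) = mex{0} = 1
G(2) = mex{1} = 0
G(3) = mex{0} = 1
G(4) = mex{1,0} = 2
G(5) = mex{2,1} = 0
G(6) = mex{0,0} = 1
G(7) = mex{1,1,0} = 2
G(8) = mex{2,2,1} = 0
G(9) = mex{0,0,0,0} = 1
G(10) = mex{1,1,1,1} = 0
G(11) = mex{0,2,2,0,0} = 1
G(12) = mex{1,0,0,1,1} = 2
G(13) = mex{2,1,1,2,0} = 3
G(14) = mex{3,0,2,0,1} = 4
G(15) = mex{4,1,0,1,2} = 3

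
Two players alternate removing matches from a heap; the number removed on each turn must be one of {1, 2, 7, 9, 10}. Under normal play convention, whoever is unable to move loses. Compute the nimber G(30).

G(0) = 0
G(1) = mex{0} = 1
G(2) = mex{1,0} = 2
G(3) = mex{2,1} = 0
G(4) = mex{0,2} = 1
G(5) = mex{1,0} = 2
G(6) = mex{2,1} = 0
G(7) = mex{0,2,0} = 1
G(8) = mex{1,0,1} = 2
G(9) = mex{2,1,2,0} = 3
G(10) = mex{3,2,0,1,0} = 4
G(11) = mex{4,3,1,2,1} = 0
G(12) = mex{0,4,2,0,2} = 1
G(13) = mex{1,0,0,1,0} = 2
G(14) = mex{2,1,1,2,1} = 0
G(15) = mex{0,2,2,0,2} = 1
G(16) = mex{1,0,3,1,0} = 2
G(17) = mex{2,1,4,2,1} = 0
G(18) = mex{0,2,0,3,2} = 1
G(19) = mex{1,0,1,4,3} = 2
G(20) = mex{2,1,2,0,4} = 3
G(21) = mex{3,2,0,1,0} = 4
G(22) = mex{4,3,1,2,1} = 0
G(23) = mex{0,4,2,0,2} = 1
G(24) = mex{1,0,0,1,0} = 2
G(25) = mex{2,1,1,2,1} = 0
G(26) = mex{0,2,2,0,2} = 1
G(27) = mex{1,0,3,1,0} = 2
G(28) = mex{2,1,4,2,1} = 0
G(29) = mex{0,2,0,3,2} = 1
G(30) = mex{1,0,1,4,3} = 2

2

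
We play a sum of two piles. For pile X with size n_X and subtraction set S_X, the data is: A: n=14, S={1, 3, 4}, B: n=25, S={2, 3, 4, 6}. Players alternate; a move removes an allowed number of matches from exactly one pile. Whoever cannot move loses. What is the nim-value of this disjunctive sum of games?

0

Pile A, S = {1, 3, 4}:
G(0) = 0
G(1) = mex{0} = 1
G(2) = mex{1} = 0
G(3) = mex{0,0} = 1
G(4) = mex{1,1,0} = 2
G(5) = mex{2,0,1} = 3
G(6) = mex{3,1,0} = 2
G(7) = mex{2,2,1} = 0
G(8) = mex{0,3,2} = 1
G(9) = mex{1,2,3} = 0
G(10) = mex{0,0,2} = 1
G(11) = mex{1,1,0} = 2
G(12) = mex{2,0,1} = 3
G(13) = mex{3,1,0} = 2
G(14) = mex{2,2,1} = 0
G_A(14) = 0.
Pile B, S = {2, 3, 4, 6}:
n :  0  1  2  3  4  5  6  7  8  9 10 11 12 13 14 15 16 17 18 19 20 21 22 23 24 25
G :  0  0  1  1  2  2  3  3  0  0  1  1  2  2  3  3  0  0  1  1  2  2  3  3  0  0
G_B(25) = 0.
Combined Grundy value = 0 ⊕ 0 = 0.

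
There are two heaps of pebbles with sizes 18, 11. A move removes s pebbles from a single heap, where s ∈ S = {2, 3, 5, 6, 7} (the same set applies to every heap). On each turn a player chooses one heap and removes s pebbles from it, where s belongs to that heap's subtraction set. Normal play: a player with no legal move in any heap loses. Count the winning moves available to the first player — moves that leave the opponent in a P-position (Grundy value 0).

All heaps use S = {2, 3, 5, 6, 7}:
n :  0  1  2  3  4  5  6  7  8  9 10 11 12 13 14 15 16 17 18
G :  0  0  1  1  2  2  3  3  4  0  0  1  1  2  2  3  3  4  0
Heap A: G(18) = 0.
Heap B: G(11) = 1.
Combined Grundy value = 0 ⊕ 1 = 1.
A winning move leaves total XOR = 0, i.e. changes one component's Grundy value g to g ⊕ X where X is the current total.
Heap A: need g' = 0⊕1 = 1. Options: 18−2→G=3, 18−3→G=3, 18−5→G=2, 18−6→G=1, 18−7→G=1. Hits: 2.
Heap B: need g' = 1⊕1 = 0. Options: 11−2→G=0, 11−3→G=4, 11−5→G=3, 11−6→G=2, 11−7→G=2. Hits: 1.

3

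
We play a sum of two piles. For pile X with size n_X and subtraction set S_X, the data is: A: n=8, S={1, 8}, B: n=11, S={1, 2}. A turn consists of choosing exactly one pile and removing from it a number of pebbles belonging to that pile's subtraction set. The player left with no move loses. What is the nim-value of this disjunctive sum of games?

0

Pile A, S = {1, 8}:
n : 0 1 2 3 4 5 6 7 8
G : 0 1 0 1 0 1 0 1 2
G_A(8) = 2.
Pile B, S = {1, 2}:
G(0) = 0
G(1) = mex{0} = 1
G(2) = mex{1,0} = 2
G(3) = mex{2,1} = 0
G(4) = mex{0,2} = 1
G(5) = mex{1,0} = 2
G(6) = mex{2,1} = 0
G(7) = mex{0,2} = 1
G(8) = mex{1,0} = 2
G(9) = mex{2,1} = 0
G(10) = mex{0,2} = 1
G(11) = mex{1,0} = 2
G_B(11) = 2.
Combined Grundy value = 2 ⊕ 2 = 0.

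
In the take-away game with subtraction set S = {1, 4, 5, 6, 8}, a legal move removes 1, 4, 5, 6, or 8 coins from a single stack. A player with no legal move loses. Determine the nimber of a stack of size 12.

n :  0  1  2  3  4  5  6  7  8  9 10 11 12
G :  0  1  0  1  2  3  2  3  4  0  1  0  1

1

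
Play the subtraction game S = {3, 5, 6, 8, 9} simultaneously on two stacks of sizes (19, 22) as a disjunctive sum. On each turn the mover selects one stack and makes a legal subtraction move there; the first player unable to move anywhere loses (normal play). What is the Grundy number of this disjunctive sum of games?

1

All stacks use S = {3, 5, 6, 8, 9}:
G(0) = 0
G(1) = mex{} = 0
G(2) = mex{} = 0
G(3) = mex{0} = 1
G(4) = mex{0} = 1
G(5) = mex{0,0} = 1
G(6) = mex{1,0,0} = 2
G(7) = mex{1,0,0} = 2
G(8) = mex{1,1,0,0} = 2
G(9) = mex{2,1,1,0,0} = 3
G(10) = mex{2,1,1,0,0} = 3
G(11) = mex{2,2,1,1,0} = 3
G(12) = mex{3,2,2,1,1} = 0
G(13) = mex{3,2,2,1,1} = 0
G(14) = mex{3,3,2,2,1} = 0
G(15) = mex{0,3,3,2,2} = 1
G(16) = mex{0,3,3,2,2} = 1
G(17) = mex{0,0,3,3,2} = 1
G(18) = mex{1,0,0,3,3} = 2
G(19) = mex{1,0,0,3,3} = 2
G(20) = mex{1,1,0,0,3} = 2
G(21) = mex{2,1,1,0,0} = 3
G(22) = mex{2,1,1,0,0} = 3
Stack A: G(19) = 2.
Stack B: G(22) = 3.
Combined Grundy value = 2 ⊕ 3 = 1.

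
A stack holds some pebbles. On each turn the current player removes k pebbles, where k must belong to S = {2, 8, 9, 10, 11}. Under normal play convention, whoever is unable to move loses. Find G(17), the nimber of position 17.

0

n :  0  1  2  3  4  5  6  7  8  9 10 11 12 13 14 15 16 17
G :  0  0  1  1  0  0  1  1  2  2  3  3  2  2  3  3  4  0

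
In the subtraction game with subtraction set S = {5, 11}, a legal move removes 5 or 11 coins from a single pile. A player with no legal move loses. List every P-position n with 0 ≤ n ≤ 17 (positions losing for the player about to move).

G(0) = 0
G(1) = mex{} = 0
G(2) = mex{} = 0
G(3) = mex{} = 0
G(4) = mex{} = 0
G(5) = mex{0} = 1
G(6) = mex{0} = 1
G(7) = mex{0} = 1
G(8) = mex{0} = 1
G(9) = mex{0} = 1
G(10) = mex{1} = 0
G(11) = mex{1,0} = 2
G(12) = mex{1,0} = 2
G(13) = mex{1,0} = 2
G(14) = mex{1,0} = 2
G(15) = mex{0,0} = 1
G(16) = mex{2,1} = 0
G(17) = mex{2,1} = 0
P-positions are exactly the n with G(n) = 0.

0, 1, 2, 3, 4, 10, 16, 17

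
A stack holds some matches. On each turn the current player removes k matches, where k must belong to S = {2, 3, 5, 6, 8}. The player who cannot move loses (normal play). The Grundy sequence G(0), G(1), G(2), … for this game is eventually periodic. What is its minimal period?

10

n :  0  1  2  3  4  5  6  7  8  9 10 11 12 13 14 15 16 17 18 19 20 21
G :  0  0  1  1  2  2  3  3  4  4  0  0  1  1  2  2  3  3  4  4  0  0
G(n+10) = G(n) holds for n = 0,…,7 (a full window of length max(S) = 8), so the sequence is purely periodic with period 10.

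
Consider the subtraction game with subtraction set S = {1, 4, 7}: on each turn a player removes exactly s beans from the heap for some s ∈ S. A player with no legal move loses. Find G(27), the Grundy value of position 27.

1

G(0) = 0
G(1) = mex{0} = 1
G(2) = mex{1} = 0
G(3) = mex{0} = 1
G(4) = mex{1,0} = 2
G(5) = mex{2,1} = 0
G(6) = mex{0,0} = 1
G(7) = mex{1,1,0} = 2
G(8) = mex{2,2,1} = 0
G(9) = mex{0,0,0} = 1
G(10) = mex{1,1,1} = 0
G(11) = mex{0,2,2} = 1
G(12) = mex{1,0,0} = 2
G(13) = mex{2,1,1} = 0
G(14) = mex{0,0,2} = 1
G(15) = mex{1,1,0} = 2
G(16) = mex{2,2,1} = 0
G(17) = mex{0,0,0} = 1
G(18) = mex{1,1,1} = 0
G(19) = mex{0,2,2} = 1
G(20) = mex{1,0,0} = 2
G(21) = mex{2,1,1} = 0
G(22) = mex{0,0,2} = 1
G(23) = mex{1,1,0} = 2
G(24) = mex{2,2,1} = 0
G(25) = mex{0,0,0} = 1
G(26) = mex{1,1,1} = 0
G(27) = mex{0,2,2} = 1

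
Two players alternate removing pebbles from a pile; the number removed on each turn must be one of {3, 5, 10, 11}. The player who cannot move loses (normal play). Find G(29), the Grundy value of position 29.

2

G(0) = 0
G(1) = mex{} = 0
G(2) = mex{} = 0
G(3) = mex{0} = 1
G(4) = mex{0} = 1
G(5) = mex{0,0} = 1
G(6) = mex{1,0} = 2
G(7) = mex{1,0} = 2
G(8) = mex{1,1} = 0
G(9) = mex{2,1} = 0
G(10) = mex{2,1,0} = 3
G(11) = mex{0,2,0,0} = 1
G(12) = mex{0,2,0,0} = 1
G(13) = mex{3,0,1,0} = 2
G(14) = mex{1,0,1,1} = 2
G(15) = mex{1,3,1,1} = 0
G(16) = mex{2,1,2,1} = 0
G(17) = mex{2,1,2,2} = 0
G(18) = mex{0,2,0,2} = 1
G(19) = mex{0,2,0,0} = 1
G(20) = mex{0,0,3,0} = 1
G(21) = mex{1,0,1,3} = 2
G(22) = mex{1,0,1,1} = 2
G(23) = mex{1,1,2,1} = 0
G(24) = mex{2,1,2,2} = 0
G(25) = mex{2,1,0,2} = 3
G(26) = mex{0,2,0,0} = 1
G(27) = mex{0,2,0,0} = 1
G(28) = mex{3,0,1,0} = 2
G(29) = mex{1,0,1,1} = 2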